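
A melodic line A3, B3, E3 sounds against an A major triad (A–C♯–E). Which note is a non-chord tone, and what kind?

B3 is an escape tone.

The harmony at that moment is A major triad (A, C♯, E); B3 is not a chord tone.
It is approached by step up from A3 and left by leap down to E3.
Step in, leap out — an escape tone.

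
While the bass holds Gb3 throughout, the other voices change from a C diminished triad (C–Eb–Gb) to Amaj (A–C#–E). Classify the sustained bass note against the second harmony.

Pedal tone (pedal point).

The harmony at that moment is A major triad (A, C#, E); Gb3 is not a chord tone.
It is held over (the same pitch as the preceding Gb3) and then sustained as the same pitch into the next harmony.
Sustained through a change of harmony — a pedal tone.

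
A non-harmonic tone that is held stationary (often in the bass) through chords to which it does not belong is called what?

Pedal tone.

Approach: none. Departure: none — a single pitch is sustained while the chords change around it, passing through harmonies that do not contain it.
No melodic motion at all; the dissonance is created entirely by the moving harmonies against the stationary note — a pedal tone (pedal point).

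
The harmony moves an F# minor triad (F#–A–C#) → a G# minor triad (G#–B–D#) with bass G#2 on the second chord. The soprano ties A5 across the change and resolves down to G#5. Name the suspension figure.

9–8 suspension.

At the second chord the bass is G#2. The suspended A5 lies a ninth above the bass; after resolving down by step to G#5, the interval above the bass becomes an octave.
Suspension figures are named by those two intervals: 9–8.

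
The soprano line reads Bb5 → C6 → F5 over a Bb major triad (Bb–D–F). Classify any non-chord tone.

The harmony at that moment is Bb major triad (Bb, D, F); C6 is not a chord tone.
It is approached by step up from Bb5 and left by leap down to F5.
Step in, leap out — an escape tone.

C6 is an escape tone.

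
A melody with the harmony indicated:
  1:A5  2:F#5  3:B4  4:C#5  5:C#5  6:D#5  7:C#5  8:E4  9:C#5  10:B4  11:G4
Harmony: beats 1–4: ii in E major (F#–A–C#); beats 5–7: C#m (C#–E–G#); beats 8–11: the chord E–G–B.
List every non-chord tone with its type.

The harmony at that moment is F# minor triad (F#, A, C#); B4 is not a chord tone.
It is approached by leap down from F#5 and left by step up to C#5.
Leap in, step out — an appoggiatura.
The harmony at that moment is C# minor triad (C#, E, G#); D#5 is not a chord tone.
It is approached by step up from C#5 and left by step down to C#5.
Step away and step back to the same note — a neighbor tone (upper neighbor).
The harmony at that moment is E minor triad (E, G, B); C#5 is not a chord tone.
It is approached by leap up from E4 and left by step down to B4.
Leap in, step out — an appoggiatura.

B4 (beat 3) — appoggiatura; D#5 (beat 6) — neighbor tone; C#5 (beat 9) — appoggiatura.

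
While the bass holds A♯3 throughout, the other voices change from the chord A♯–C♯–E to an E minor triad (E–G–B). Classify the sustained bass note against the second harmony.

The harmony at that moment is E minor triad (E, G, B); A♯3 is not a chord tone.
It is held over (the same pitch as the preceding A♯3) and then sustained as the same pitch into the next harmony.
Sustained through a change of harmony — a pedal tone.

Pedal tone (pedal point).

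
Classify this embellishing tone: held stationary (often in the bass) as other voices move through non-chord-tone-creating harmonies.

Approach: none. Departure: none — a single pitch is sustained while the chords change around it, passing through harmonies that do not contain it.
No melodic motion at all; the dissonance is created entirely by the moving harmonies against the stationary note — a pedal tone (pedal point).

Pedal tone.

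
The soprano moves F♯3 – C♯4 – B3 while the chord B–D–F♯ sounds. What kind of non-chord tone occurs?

C♯4 is an appoggiatura.

The harmony at that moment is B minor triad (B, D, F♯); C♯4 is not a chord tone.
It is approached by leap up from F♯3 and left by step down to B3.
Leap in, step out — an appoggiatura.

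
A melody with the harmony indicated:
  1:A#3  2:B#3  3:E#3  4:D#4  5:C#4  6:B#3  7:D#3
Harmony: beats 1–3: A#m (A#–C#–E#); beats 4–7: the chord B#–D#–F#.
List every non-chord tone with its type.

B#3 (beat 2) — escape tone; C#4 (beat 5) — passing tone.

The harmony at that moment is A# minor triad (A#, C#, E#); B#3 is not a chord tone.
It is approached by step up from A#3 and left by leap down to E#3.
Step in, leap out — an escape tone.
The harmony at that moment is B# diminished triad (B#, D#, F#); C#4 is not a chord tone.
It is approached by step down from D#4 and left by step down to B#3.
Step in, step out in the same direction — a passing tone.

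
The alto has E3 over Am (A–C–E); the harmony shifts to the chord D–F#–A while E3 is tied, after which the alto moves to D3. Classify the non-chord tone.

E3 is a suspension.

The harmony at that moment is D major triad (D, F#, A); E3 is not a chord tone.
It is held over (the same pitch as the preceding E3) and left by step down to D3.
Held over from the previous chord and resolving down by step — a suspension.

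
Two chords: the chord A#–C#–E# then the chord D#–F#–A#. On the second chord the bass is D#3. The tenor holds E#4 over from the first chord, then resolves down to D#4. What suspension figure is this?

At the second chord the bass is D#3. The suspended E#4 lies a ninth above the bass; after resolving down by step to D#4, the interval above the bass becomes an octave.
Suspension figures are named by those two intervals: 9–8.

9–8 suspension.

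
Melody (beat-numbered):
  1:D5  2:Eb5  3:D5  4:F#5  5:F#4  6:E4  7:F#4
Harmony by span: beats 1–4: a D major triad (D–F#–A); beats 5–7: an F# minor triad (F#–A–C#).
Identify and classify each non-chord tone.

Eb5 (beat 2) — neighbor tone; E4 (beat 6) — neighbor tone.

The harmony at that moment is D major triad (D, F#, A); Eb5 is not a chord tone.
It is approached by step up from D5 and left by step down to D5.
Step away and step back to the same note — a neighbor tone (upper neighbor).
The harmony at that moment is F# minor triad (F#, A, C#); E4 is not a chord tone.
It is approached by step down from F#4 and left by step up to F#4.
Step away and step back to the same note — a neighbor tone (lower neighbor).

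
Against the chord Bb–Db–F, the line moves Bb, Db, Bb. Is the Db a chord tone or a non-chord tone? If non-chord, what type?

Chord tone (the third of Bb minor triad).

Bb minor triad contains Bb, Db, F; Db is the third, so it is a chord tone.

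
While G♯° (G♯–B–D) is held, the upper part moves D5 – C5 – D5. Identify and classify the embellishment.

The harmony at that moment is G♯ diminished triad (G♯, B, D); C5 is not a chord tone.
It is approached by step down from D5 and left by step up to D5.
Step away and step back to the same note — a neighbor tone (lower neighbor).

C5 is a neighbor tone.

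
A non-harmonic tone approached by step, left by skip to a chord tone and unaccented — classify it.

Escape tone.

Approach: by step. Departure: by leap. Metric position: weak.
Step in, leap out, from a weak position — an escape tone (échappée). (It is the mirror image of the appoggiatura, which leaps in and steps out on a strong beat.)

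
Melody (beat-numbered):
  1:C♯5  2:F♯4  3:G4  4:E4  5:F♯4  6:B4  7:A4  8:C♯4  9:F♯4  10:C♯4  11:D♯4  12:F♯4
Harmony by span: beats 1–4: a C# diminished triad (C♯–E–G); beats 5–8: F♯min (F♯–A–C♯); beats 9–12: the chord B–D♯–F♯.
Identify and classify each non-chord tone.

F♯4 (beat 2) — appoggiatura; B4 (beat 6) — appoggiatura; C♯4 (beat 10) — appoggiatura.

The harmony at that moment is C♯ diminished triad (C♯, E, G); F♯4 is not a chord tone.
It is approached by leap down from C♯5 and left by step up to G4.
Leap in, step out — an appoggiatura.
The harmony at that moment is F♯ minor triad (F♯, A, C♯); B4 is not a chord tone.
It is approached by leap up from F♯4 and left by step down to A4.
Leap in, step out — an appoggiatura.
The harmony at that moment is B major triad (B, D♯, F♯); C♯4 is not a chord tone.
It is approached by leap down from F♯4 and left by step up to D♯4.
Leap in, step out — an appoggiatura.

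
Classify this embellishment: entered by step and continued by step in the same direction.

Approach: by step. Departure: by step, continuing in the same direction.
Stepwise on both sides with no change of direction means the note fills in the space between two different chord tones — a passing tone. (Had it turned back to its starting note it would be a neighbor tone instead.)

Passing tone.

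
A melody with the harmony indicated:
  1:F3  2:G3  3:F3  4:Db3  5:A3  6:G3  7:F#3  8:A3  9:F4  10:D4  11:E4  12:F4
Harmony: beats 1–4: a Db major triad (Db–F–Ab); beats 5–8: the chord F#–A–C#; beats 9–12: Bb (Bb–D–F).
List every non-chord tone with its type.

G3 (beat 2) — neighbor tone; G3 (beat 6) — passing tone; E4 (beat 11) — passing tone.

The harmony at that moment is Db major triad (Db, F, Ab); G3 is not a chord tone.
It is approached by step up from F3 and left by step down to F3.
Step away and step back to the same note — a neighbor tone (upper neighbor).
The harmony at that moment is F# minor triad (F#, A, C#); G3 is not a chord tone.
It is approached by step down from A3 and left by step down to F#3.
Step in, step out in the same direction — a passing tone.
The harmony at that moment is Bb major triad (Bb, D, F); E4 is not a chord tone.
It is approached by step up from D4 and left by step up to F4.
Step in, step out in the same direction — a passing tone.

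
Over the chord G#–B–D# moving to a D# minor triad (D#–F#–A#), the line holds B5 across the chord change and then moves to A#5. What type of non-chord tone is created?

The harmony at that moment is D# minor triad (D#, F#, A#); B5 is not a chord tone.
It is held over (the same pitch as the preceding B5) and left by step down to A#5.
Held over from the previous chord and resolving down by step — a suspension.

B5 is a suspension.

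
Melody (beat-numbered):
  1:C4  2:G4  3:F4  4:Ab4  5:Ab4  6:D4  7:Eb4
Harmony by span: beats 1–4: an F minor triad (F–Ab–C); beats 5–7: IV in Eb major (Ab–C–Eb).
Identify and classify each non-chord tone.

G4 (beat 2) — appoggiatura; D4 (beat 6) — appoggiatura.

The harmony at that moment is F minor triad (F, Ab, C); G4 is not a chord tone.
It is approached by leap up from C4 and left by step down to F4.
Leap in, step out — an appoggiatura.
The harmony at that moment is Ab major triad (Ab, C, Eb); D4 is not a chord tone.
It is approached by leap down from Ab4 and left by step up to Eb4.
Leap in, step out — an appoggiatura.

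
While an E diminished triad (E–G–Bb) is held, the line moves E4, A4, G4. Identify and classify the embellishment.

The harmony at that moment is E diminished triad (E, G, Bb); A4 is not a chord tone.
It is approached by leap up from E4 and left by step down to G4.
Leap in, step out — an appoggiatura.

A4 is an appoggiatura.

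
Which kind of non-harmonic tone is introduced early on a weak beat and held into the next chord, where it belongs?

Anticipation.

Approach: ahead of the chord change (typically by step), so it is dissonant against the current harmony. Departure: none — the same pitch is restated or held and is a chord tone of the new harmony.
Dissonant first, consonant once the harmony catches up: the note simply arrives early — an anticipation. (The reverse timing, consonant first and dissonant after the change, would be a suspension or retardation.)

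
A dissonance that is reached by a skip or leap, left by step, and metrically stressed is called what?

Approach: by leap. Departure: by step. Metric position: strong.
Leap in, step out, in a metrically strong position — an appoggiatura. (It is the mirror image of the escape tone, which steps in and leaps out from a weak position.)

Appoggiatura.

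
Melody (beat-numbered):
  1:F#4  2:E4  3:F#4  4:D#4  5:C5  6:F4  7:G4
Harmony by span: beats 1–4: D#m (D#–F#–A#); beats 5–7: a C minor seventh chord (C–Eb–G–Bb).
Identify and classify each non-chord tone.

The harmony at that moment is D# minor triad (D#, F#, A#); E4 is not a chord tone.
It is approached by step down from F#4 and left by step up to F#4.
Step away and step back to the same note — a neighbor tone (lower neighbor).
The harmony at that moment is C minor seventh chord (C, Eb, G, Bb); F4 is not a chord tone.
It is approached by leap down from C5 and left by step up to G4.
Leap in, step out — an appoggiatura.

E4 (beat 2) — neighbor tone; F4 (beat 6) — appoggiatura.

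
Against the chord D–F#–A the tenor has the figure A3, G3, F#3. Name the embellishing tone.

G3 is a passing tone.

The harmony at that moment is D major triad (D, F#, A); G3 is not a chord tone.
It is approached by step down from A3 and left by step down to F#3.
Step in, step out in the same direction — a passing tone.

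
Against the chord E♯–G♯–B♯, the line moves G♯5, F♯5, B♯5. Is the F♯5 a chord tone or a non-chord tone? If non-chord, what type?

Non-chord tone — an escape tone.

The harmony at that moment is E♯ minor triad (E♯, G♯, B♯); F♯5 is not a chord tone.
It is approached by step down from G♯5 and left by leap up to B♯5.
Step in, leap out — an escape tone.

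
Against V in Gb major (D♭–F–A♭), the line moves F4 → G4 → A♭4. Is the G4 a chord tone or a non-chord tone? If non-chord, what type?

Non-chord tone — a passing tone.

The harmony at that moment is D♭ major triad (D♭, F, A♭); G4 is not a chord tone.
It is approached by step up from F4 and left by step up to A♭4.
Step in, step out in the same direction — a passing tone.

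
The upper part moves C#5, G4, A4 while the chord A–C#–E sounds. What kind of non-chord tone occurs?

G4 is an appoggiatura.

The harmony at that moment is A major triad (A, C#, E); G4 is not a chord tone.
It is approached by leap down from C#5 and left by step up to A4.
Leap in, step out — an appoggiatura.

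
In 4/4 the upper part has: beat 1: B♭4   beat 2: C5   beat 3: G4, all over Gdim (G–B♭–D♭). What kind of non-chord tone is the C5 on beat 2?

The harmony at that moment is G diminished triad (G, B♭, D♭); C5 is not a chord tone.
It is approached by step up from B♭4 and left by leap down to G4.
Step in, leap out, on a weak beat — an escape tone.

Escape tone.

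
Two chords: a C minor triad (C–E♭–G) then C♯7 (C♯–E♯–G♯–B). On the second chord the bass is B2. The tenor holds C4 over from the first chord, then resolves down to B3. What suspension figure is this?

9–8 suspension.

At the second chord the bass is B2. The suspended C4 lies a ninth above the bass; after resolving down by step to B3, the interval above the bass becomes an octave.
Suspension figures are named by those two intervals: 9–8.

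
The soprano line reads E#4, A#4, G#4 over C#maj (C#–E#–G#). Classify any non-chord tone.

The harmony at that moment is C# major triad (C#, E#, G#); A#4 is not a chord tone.
It is approached by leap up from E#4 and left by step down to G#4.
Leap in, step out — an appoggiatura.

A#4 is an appoggiatura.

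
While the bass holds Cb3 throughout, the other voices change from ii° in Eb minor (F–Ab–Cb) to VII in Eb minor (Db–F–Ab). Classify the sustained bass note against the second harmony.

The harmony at that moment is Db major triad (Db, F, Ab); Cb3 is not a chord tone.
It is held over (the same pitch as the preceding Cb3) and then sustained as the same pitch into the next harmony.
Sustained through a change of harmony — a pedal tone.

Pedal tone (pedal point).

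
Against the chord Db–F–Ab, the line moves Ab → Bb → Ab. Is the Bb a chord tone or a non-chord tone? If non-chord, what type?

Non-chord tone — a neighbor tone.

The harmony at that moment is Db major triad (Db, F, Ab); Bb is not a chord tone.
It is approached by step up from Ab and left by step down to Ab.
Step away and step back to the same note — a neighbor tone (upper neighbor).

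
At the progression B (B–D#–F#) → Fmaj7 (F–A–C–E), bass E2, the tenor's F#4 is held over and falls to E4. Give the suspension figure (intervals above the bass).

At the second chord the bass is E2. The suspended F#4 lies a ninth above the bass; after resolving down by step to E4, the interval above the bass becomes an octave.
Suspension figures are named by those two intervals: 9–8.

9–8 suspension.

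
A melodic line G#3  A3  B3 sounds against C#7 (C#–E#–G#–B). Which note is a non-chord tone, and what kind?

The harmony at that moment is C# dominant seventh chord (C#, E#, G#, B); A3 is not a chord tone.
It is approached by step up from G#3 and left by step up to B3.
Step in, step out in the same direction — a passing tone.

A3 is a passing tone.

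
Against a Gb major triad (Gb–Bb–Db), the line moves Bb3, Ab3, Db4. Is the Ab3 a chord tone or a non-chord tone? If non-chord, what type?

Non-chord tone — an escape tone.

The harmony at that moment is Gb major triad (Gb, Bb, Db); Ab3 is not a chord tone.
It is approached by step down from Bb3 and left by leap up to Db4.
Step in, leap out — an escape tone.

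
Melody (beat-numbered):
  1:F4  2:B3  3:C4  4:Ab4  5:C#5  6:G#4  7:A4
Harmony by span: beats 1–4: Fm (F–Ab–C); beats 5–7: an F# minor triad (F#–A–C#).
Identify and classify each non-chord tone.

B3 (beat 2) — appoggiatura; G#4 (beat 6) — appoggiatura.

The harmony at that moment is F minor triad (F, Ab, C); B3 is not a chord tone.
It is approached by leap down from F4 and left by step up to C4.
Leap in, step out — an appoggiatura.
The harmony at that moment is F# minor triad (F#, A, C#); G#4 is not a chord tone.
It is approached by leap down from C#5 and left by step up to A4.
Leap in, step out — an appoggiatura.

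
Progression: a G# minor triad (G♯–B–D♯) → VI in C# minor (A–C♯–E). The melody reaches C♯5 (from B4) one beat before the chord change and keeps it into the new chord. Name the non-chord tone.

The harmony at that moment is G♯ minor triad (G♯, B, D♯); C♯5 is not a chord tone.
It is approached by step up from B4 and then sustained as the same pitch into the next harmony.
Arriving early and becoming a chord tone when the harmony changes — an anticipation.

C♯5 is an anticipation.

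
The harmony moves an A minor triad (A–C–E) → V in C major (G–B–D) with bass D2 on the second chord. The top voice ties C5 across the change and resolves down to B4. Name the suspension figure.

7–6 suspension.

At the second chord the bass is D2. The suspended C5 lies a seventh above the bass; after resolving down by step to B4, the interval above the bass becomes a sixth.
Suspension figures are named by those two intervals: 7–6.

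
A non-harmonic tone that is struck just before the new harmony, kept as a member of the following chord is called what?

Anticipation.

Approach: ahead of the chord change (typically by step), so it is dissonant against the current harmony. Departure: none — the same pitch is restated or held and is a chord tone of the new harmony.
Dissonant first, consonant once the harmony catches up: the note simply arrives early — an anticipation. (The reverse timing, consonant first and dissonant after the change, would be a suspension or retardation.)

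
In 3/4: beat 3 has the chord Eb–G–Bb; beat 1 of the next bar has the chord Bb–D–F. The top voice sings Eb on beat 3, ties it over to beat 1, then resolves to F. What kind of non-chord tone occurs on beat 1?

Retardation.

The harmony at that moment is Bb major triad (Bb, D, F); Eb is not a chord tone.
It is held over (the same pitch as the preceding Eb) and left by step up to F.
Held over from the previous chord and resolving up by step — a retardation.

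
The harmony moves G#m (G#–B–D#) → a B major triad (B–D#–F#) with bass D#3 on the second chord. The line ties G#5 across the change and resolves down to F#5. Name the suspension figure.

4–3 suspension.

At the second chord the bass is D#3. The suspended G#5 lies a fourth above the bass; after resolving down by step to F#5, the interval above the bass becomes a third.
Suspension figures are named by those two intervals: 4–3.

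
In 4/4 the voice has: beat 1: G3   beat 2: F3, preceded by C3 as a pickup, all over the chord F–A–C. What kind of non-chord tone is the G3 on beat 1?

The harmony at that moment is F major triad (F, A, C); G3 is not a chord tone.
It is approached by leap up from C3 and left by step down to F3.
Leap in, step out, metrically accented — an appoggiatura.

Appoggiatura.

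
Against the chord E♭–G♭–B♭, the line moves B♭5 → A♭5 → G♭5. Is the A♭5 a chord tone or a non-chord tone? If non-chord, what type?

The harmony at that moment is E♭ minor triad (E♭, G♭, B♭); A♭5 is not a chord tone.
It is approached by step down from B♭5 and left by step down to G♭5.
Step in, step out in the same direction — a passing tone.

Non-chord tone — a passing tone.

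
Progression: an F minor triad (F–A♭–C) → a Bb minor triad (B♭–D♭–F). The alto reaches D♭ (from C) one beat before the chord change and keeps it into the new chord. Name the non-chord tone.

D♭ is an anticipation.

The harmony at that moment is F minor triad (F, A♭, C); D♭ is not a chord tone.
It is approached by step up from C and then sustained as the same pitch into the next harmony.
Arriving early and becoming a chord tone when the harmony changes — an anticipation.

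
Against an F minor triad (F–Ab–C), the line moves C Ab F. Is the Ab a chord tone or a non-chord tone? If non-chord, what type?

F minor triad contains F, Ab, C; Ab is the third, so it is a chord tone.

Chord tone (the third of F minor triad).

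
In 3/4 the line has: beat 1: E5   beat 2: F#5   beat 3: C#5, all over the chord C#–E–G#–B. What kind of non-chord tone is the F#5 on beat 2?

Escape tone.

The harmony at that moment is C# minor seventh chord (C#, E, G#, B); F#5 is not a chord tone.
It is approached by step up from E5 and left by leap down to C#5.
Step in, leap out, on a weak beat — an escape tone.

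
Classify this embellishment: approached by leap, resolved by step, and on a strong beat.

Approach: by leap. Departure: by step. Metric position: strong.
Leap in, step out, in a metrically strong position — an appoggiatura. (It is the mirror image of the escape tone, which steps in and leaps out from a weak position.)

Appoggiatura.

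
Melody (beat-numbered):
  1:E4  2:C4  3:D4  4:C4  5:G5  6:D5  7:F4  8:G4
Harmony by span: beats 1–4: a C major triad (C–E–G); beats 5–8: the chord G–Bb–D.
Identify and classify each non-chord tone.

D4 (beat 3) — neighbor tone; F4 (beat 7) — appoggiatura.

The harmony at that moment is C major triad (C, E, G); D4 is not a chord tone.
It is approached by step up from C4 and left by step down to C4.
Step away and step back to the same note — a neighbor tone (upper neighbor).
The harmony at that moment is G minor triad (G, Bb, D); F4 is not a chord tone.
It is approached by leap down from D5 and left by step up to G4.
Leap in, step out — an appoggiatura.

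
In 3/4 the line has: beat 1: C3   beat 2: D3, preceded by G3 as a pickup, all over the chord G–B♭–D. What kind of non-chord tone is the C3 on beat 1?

The harmony at that moment is G minor triad (G, B♭, D); C3 is not a chord tone.
It is approached by leap down from G3 and left by step up to D3.
Leap in, step out, metrically accented — an appoggiatura.

Appoggiatura.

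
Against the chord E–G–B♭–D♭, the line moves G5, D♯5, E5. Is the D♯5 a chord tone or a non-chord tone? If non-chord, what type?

Non-chord tone — an appoggiatura.

The harmony at that moment is E diminished seventh chord (E, G, B♭, D♭); D♯5 is not a chord tone.
It is approached by leap down from G5 and left by step up to E5.
Leap in, step out — an appoggiatura.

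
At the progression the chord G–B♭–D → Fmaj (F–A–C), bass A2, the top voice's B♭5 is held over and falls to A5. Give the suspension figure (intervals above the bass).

9–8 suspension.

At the second chord the bass is A2. The suspended B♭5 lies a ninth above the bass; after resolving down by step to A5, the interval above the bass becomes an octave.
Suspension figures are named by those two intervals: 9–8.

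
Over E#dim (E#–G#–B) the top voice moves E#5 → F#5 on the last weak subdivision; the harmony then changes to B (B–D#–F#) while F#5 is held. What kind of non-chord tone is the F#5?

The harmony at that moment is E# diminished triad (E#, G#, B); F#5 is not a chord tone.
It is approached by step up from E#5 and then sustained as the same pitch into the next harmony.
Arriving early and becoming a chord tone when the harmony changes — an anticipation.

F#5 is an anticipation.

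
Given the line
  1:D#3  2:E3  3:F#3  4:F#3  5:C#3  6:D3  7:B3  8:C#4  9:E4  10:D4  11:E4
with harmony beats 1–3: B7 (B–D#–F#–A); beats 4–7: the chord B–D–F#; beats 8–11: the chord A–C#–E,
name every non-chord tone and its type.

E3 (beat 2) — passing tone; C#3 (beat 5) — appoggiatura; D4 (beat 10) — neighbor tone.

The harmony at that moment is B dominant seventh chord (B, D#, F#, A); E3 is not a chord tone.
It is approached by step up from D#3 and left by step up to F#3.
Step in, step out in the same direction — a passing tone.
The harmony at that moment is B minor triad (B, D, F#); C#3 is not a chord tone.
It is approached by leap down from F#3 and left by step up to D3.
Leap in, step out — an appoggiatura.
The harmony at that moment is A major triad (A, C#, E); D4 is not a chord tone.
It is approached by step down from E4 and left by step up to E4.
Step away and step back to the same note — a neighbor tone (lower neighbor).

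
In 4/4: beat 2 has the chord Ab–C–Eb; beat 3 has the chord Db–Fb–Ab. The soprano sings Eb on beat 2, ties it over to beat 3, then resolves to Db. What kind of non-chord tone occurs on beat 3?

Suspension.

The harmony at that moment is Db minor triad (Db, Fb, Ab); Eb is not a chord tone.
It is held over (the same pitch as the preceding Eb) and left by step down to Db.
Held over from the previous chord and resolving down by step — a suspension.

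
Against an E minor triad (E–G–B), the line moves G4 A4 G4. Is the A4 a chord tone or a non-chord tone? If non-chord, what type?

Non-chord tone — a neighbor tone.

The harmony at that moment is E minor triad (E, G, B); A4 is not a chord tone.
It is approached by step up from G4 and left by step down to G4.
Step away and step back to the same note — a neighbor tone (upper neighbor).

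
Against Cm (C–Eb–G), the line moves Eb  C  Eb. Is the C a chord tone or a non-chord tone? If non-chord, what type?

C minor triad contains C, Eb, G; C is the root, so it is a chord tone.

Chord tone (the root of C minor triad).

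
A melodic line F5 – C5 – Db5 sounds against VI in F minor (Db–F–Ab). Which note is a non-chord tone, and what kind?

The harmony at that moment is Db major triad (Db, F, Ab); C5 is not a chord tone.
It is approached by leap down from F5 and left by step up to Db5.
Leap in, step out — an appoggiatura.

C5 is an appoggiatura.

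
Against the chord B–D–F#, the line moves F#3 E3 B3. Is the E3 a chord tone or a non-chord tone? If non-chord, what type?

The harmony at that moment is B minor triad (B, D, F#); E3 is not a chord tone.
It is approached by step down from F#3 and left by leap up to B3.
Step in, leap out — an escape tone.

Non-chord tone — an escape tone.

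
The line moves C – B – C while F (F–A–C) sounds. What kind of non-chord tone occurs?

The harmony at that moment is F major triad (F, A, C); B is not a chord tone.
It is approached by step down from C and left by step up to C.
Step away and step back to the same note — a neighbor tone (lower neighbor).

B is a neighbor tone.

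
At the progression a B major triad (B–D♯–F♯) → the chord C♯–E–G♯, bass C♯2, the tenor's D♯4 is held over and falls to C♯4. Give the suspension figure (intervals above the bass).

At the second chord the bass is C♯2. The suspended D♯4 lies a ninth above the bass; after resolving down by step to C♯4, the interval above the bass becomes an octave.
Suspension figures are named by those two intervals: 9–8.

9–8 suspension.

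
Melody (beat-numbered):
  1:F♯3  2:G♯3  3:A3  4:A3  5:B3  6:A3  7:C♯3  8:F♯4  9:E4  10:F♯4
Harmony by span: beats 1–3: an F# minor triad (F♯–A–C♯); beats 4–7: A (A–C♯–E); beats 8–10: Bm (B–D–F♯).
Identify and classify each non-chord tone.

The harmony at that moment is F♯ minor triad (F♯, A, C♯); G♯3 is not a chord tone.
It is approached by step up from F♯3 and left by step up to A3.
Step in, step out in the same direction — a passing tone.
The harmony at that moment is A major triad (A, C♯, E); B3 is not a chord tone.
It is approached by step up from A3 and left by step down to A3.
Step away and step back to the same note — a neighbor tone (upper neighbor).
The harmony at that moment is B minor triad (B, D, F♯); E4 is not a chord tone.
It is approached by step down from F♯4 and left by step up to F♯4.
Step away and step back to the same note — a neighbor tone (lower neighbor).

G♯3 (beat 2) — passing tone; B3 (beat 5) — neighbor tone; E4 (beat 9) — neighbor tone.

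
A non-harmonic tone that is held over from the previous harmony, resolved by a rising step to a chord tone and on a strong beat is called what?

Retardation.

Approach: by preparation — the pitch is first a chord tone, then held (tied or repeated) while the harmony changes under it. Departure: up by step. Metric position: strong.
A prepared dissonance that resolves upward by step — a retardation. (The same figure resolving downward would be a suspension.)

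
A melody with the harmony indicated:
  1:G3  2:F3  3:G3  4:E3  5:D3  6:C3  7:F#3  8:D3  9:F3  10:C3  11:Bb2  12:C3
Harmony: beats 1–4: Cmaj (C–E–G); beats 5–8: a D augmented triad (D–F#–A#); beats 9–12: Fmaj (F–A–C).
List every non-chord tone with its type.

The harmony at that moment is C major triad (C, E, G); F3 is not a chord tone.
It is approached by step down from G3 and left by step up to G3.
Step away and step back to the same note — a neighbor tone (lower neighbor).
The harmony at that moment is D augmented triad (D, F#, A#); C3 is not a chord tone.
It is approached by step down from D3 and left by leap up to F#3.
Step in, leap out — an escape tone.
The harmony at that moment is F major triad (F, A, C); Bb2 is not a chord tone.
It is approached by step down from C3 and left by step up to C3.
Step away and step back to the same note — a neighbor tone (lower neighbor).

F3 (beat 2) — neighbor tone; C3 (beat 6) — escape tone; Bb2 (beat 11) — neighbor tone.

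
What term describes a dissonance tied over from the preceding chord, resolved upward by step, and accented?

Approach: by preparation — the pitch is first a chord tone, then held (tied or repeated) while the harmony changes under it. Departure: up by step. Metric position: strong.
A prepared dissonance that resolves upward by step — a retardation. (The same figure resolving downward would be a suspension.)

Retardation.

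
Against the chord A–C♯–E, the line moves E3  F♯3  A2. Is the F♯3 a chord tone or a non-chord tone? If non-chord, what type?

The harmony at that moment is A major triad (A, C♯, E); F♯3 is not a chord tone.
It is approached by step up from E3 and left by leap down to A2.
Step in, leap out — an escape tone.

Non-chord tone — an escape tone.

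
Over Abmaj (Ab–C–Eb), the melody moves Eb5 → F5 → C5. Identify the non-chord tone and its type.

F5 is an escape tone.

The harmony at that moment is Ab major triad (Ab, C, Eb); F5 is not a chord tone.
It is approached by step up from Eb5 and left by leap down to C5.
Step in, leap out — an escape tone.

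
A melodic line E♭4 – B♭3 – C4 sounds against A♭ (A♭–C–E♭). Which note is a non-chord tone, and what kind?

The harmony at that moment is A♭ major triad (A♭, C, E♭); B♭3 is not a chord tone.
It is approached by leap down from E♭4 and left by step up to C4.
Leap in, step out — an appoggiatura.

B♭3 is an appoggiatura.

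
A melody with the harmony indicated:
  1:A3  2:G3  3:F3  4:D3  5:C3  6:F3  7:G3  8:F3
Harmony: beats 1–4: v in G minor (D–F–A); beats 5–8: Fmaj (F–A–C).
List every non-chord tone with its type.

G3 (beat 2) — passing tone; G3 (beat 7) — neighbor tone.

The harmony at that moment is D minor triad (D, F, A); G3 is not a chord tone.
It is approached by step down from A3 and left by step down to F3.
Step in, step out in the same direction — a passing tone.
The harmony at that moment is F major triad (F, A, C); G3 is not a chord tone.
It is approached by step up from F3 and left by step down to F3.
Step away and step back to the same note — a neighbor tone (upper neighbor).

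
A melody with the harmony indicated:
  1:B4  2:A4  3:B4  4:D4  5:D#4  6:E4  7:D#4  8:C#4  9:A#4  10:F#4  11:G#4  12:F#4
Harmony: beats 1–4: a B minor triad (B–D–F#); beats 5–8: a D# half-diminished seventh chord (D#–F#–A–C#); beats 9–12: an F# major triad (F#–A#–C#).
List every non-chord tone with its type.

The harmony at that moment is B minor triad (B, D, F#); A4 is not a chord tone.
It is approached by step down from B4 and left by step up to B4.
Step away and step back to the same note — a neighbor tone (lower neighbor).
The harmony at that moment is D# half-diminished seventh chord (D#, F#, A, C#); E4 is not a chord tone.
It is approached by step up from D#4 and left by step down to D#4.
Step away and step back to the same note — a neighbor tone (upper neighbor).
The harmony at that moment is F# major triad (F#, A#, C#); G#4 is not a chord tone.
It is approached by step up from F#4 and left by step down to F#4.
Step away and step back to the same note — a neighbor tone (upper neighbor).

A4 (beat 2) — neighbor tone; E4 (beat 6) — neighbor tone; G#4 (beat 11) — neighbor tone.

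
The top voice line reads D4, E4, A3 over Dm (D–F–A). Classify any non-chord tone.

E4 is an escape tone.

The harmony at that moment is D minor triad (D, F, A); E4 is not a chord tone.
It is approached by step up from D4 and left by leap down to A3.
Step in, leap out — an escape tone.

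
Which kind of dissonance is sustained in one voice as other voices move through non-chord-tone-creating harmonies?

Pedal tone.

Approach: none. Departure: none — a single pitch is sustained while the chords change around it, passing through harmonies that do not contain it.
No melodic motion at all; the dissonance is created entirely by the moving harmonies against the stationary note — a pedal tone (pedal point).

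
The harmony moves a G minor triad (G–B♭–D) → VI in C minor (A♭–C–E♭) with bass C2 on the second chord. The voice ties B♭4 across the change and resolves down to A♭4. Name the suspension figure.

At the second chord the bass is C2. The suspended B♭4 lies a seventh above the bass; after resolving down by step to A♭4, the interval above the bass becomes a sixth.
Suspension figures are named by those two intervals: 7–6.

7–6 suspension.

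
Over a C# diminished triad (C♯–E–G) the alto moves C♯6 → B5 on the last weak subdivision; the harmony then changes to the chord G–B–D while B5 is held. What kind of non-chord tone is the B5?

B5 is an anticipation.

The harmony at that moment is C♯ diminished triad (C♯, E, G); B5 is not a chord tone.
It is approached by step down from C♯6 and then sustained as the same pitch into the next harmony.
Arriving early and becoming a chord tone when the harmony changes — an anticipation.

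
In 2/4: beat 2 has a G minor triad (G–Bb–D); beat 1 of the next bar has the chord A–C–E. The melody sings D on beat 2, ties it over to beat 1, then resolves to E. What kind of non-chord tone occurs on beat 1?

Retardation.

The harmony at that moment is A minor triad (A, C, E); D is not a chord tone.
It is held over (the same pitch as the preceding D) and left by step up to E.
Held over from the previous chord and resolving up by step — a retardation.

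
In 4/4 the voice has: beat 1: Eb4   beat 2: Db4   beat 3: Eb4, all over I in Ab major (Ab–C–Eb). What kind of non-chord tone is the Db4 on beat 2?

Lower neighbor tone.

The harmony at that moment is Ab major triad (Ab, C, Eb); Db4 is not a chord tone.
It is approached by step down from Eb4 and left by step up to Eb4.
Step away and step back to the same note — a neighbor tone (lower neighbor).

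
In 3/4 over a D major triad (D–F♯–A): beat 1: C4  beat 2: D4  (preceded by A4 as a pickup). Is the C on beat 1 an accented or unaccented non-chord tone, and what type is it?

Accented appoggiatura.

The harmony at that moment is D major triad (D, F♯, A); C4 is not a chord tone.
It is approached by leap down from A4 and left by step up to D4.
Leap in, step out — an appoggiatura.
It falls on the downbeat, so it is accented.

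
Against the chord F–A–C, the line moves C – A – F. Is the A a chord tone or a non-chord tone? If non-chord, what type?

F major triad contains F, A, C; A is the third, so it is a chord tone.

Chord tone (the third of F major triad).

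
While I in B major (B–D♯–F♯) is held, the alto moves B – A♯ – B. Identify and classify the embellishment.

A♯ is a neighbor tone.

The harmony at that moment is B major triad (B, D♯, F♯); A♯ is not a chord tone.
It is approached by step down from B and left by step up to B.
Step away and step back to the same note — a neighbor tone (lower neighbor).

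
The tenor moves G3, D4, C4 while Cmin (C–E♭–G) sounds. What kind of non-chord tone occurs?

D4 is an appoggiatura.

The harmony at that moment is C minor triad (C, E♭, G); D4 is not a chord tone.
It is approached by leap up from G3 and left by step down to C4.
Leap in, step out — an appoggiatura.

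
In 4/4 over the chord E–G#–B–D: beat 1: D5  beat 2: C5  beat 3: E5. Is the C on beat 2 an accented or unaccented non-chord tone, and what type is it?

The harmony at that moment is E dominant seventh chord (E, G#, B, D); C5 is not a chord tone.
It is approached by step down from D5 and left by leap up to E5.
Step in, leap out — an escape tone.
It falls on a weak beat, so it is unaccented.

Unaccented escape tone.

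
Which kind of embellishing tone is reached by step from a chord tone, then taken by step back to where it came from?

Approach: by step. Departure: by step in the opposite direction, back to the starting pitch.
Stepwise on both sides but reversing to return to the same chord tone — a neighbor tone. (Had it continued onward in the same direction it would be a passing tone instead.)

Neighbor tone.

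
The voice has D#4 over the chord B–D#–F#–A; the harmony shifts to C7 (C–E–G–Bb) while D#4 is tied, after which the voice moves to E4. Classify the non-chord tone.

D#4 is a retardation.

The harmony at that moment is C dominant seventh chord (C, E, G, Bb); D#4 is not a chord tone.
It is held over (the same pitch as the preceding D#4) and left by step up to E4.
Held over from the previous chord and resolving up by step — a retardation.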